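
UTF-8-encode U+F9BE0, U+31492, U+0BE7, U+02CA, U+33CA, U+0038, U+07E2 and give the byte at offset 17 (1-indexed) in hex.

1-indexed offset 17 is 0-indexed offset 16.
U+F9BE0 → 4-byte form F3 B9 AF A0 at offsets 0–3.
U+31492 → 4-byte form F0 B1 92 92 at offsets 4–7.
U+0BE7 → 3-byte form E0 AF A7 at offsets 8–10.
U+02CA → 2-byte form CB 8A at offsets 11–12.
U+33CA → 3-byte form E3 8F 8A at offsets 13–15.
U+0038 → 1-byte form 38 at offsets 16–16.
Offset 16 falls in char 6's range; it's byte 1 of 38 = 0x38.

0x38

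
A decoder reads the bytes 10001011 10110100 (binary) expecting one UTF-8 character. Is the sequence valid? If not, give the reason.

Byte 0x8B = 10001011 has the form 10xxxxxx — a continuation byte — but there is no preceding leading byte.

invalid (continuation byte with no leading byte)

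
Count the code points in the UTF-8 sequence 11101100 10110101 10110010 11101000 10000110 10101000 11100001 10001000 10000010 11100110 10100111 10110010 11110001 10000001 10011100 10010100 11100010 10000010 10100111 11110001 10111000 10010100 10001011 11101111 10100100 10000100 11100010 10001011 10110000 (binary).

9

Byte at offset 0: 0xEC = 11101100 → 3-byte char (#1). Advance 3.
Byte at offset 3: 0xE8 = 11101000 → 3-byte char (#2). Advance 3.
Byte at offset 6: 0xE1 = 11100001 → 3-byte char (#3). Advance 3.
Byte at offset 9: 0xE6 = 11100110 → 3-byte char (#4). Advance 3.
Byte at offset 12: 0xF1 = 11110001 → 4-byte char (#5). Advance 4.
Byte at offset 16: 0xE2 = 11100010 → 3-byte char (#6). Advance 3.
Byte at offset 19: 0xF1 = 11110001 → 4-byte char (#7). Advance 4.
Byte at offset 23: 0xEF = 11101111 → 3-byte char (#8). Advance 3.
Byte at offset 26: 0xE2 = 11100010 → 3-byte char (#9). Advance 3.
Reached end at offset 29 after 9 code points.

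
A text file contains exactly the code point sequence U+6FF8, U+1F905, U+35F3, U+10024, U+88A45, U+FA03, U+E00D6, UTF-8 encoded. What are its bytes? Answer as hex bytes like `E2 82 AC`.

U+6FF8: 3-byte form → E6 BF B8.
U+1F905: 4-byte form → F0 9F A4 85.
U+35F3: 3-byte form → E3 97 B3.
U+10024: 4-byte form → F0 90 80 A4.
U+88A45: 4-byte form → F2 88 A9 85.
U+FA03: 3-byte form → EF A8 83.
U+E00D6: 4-byte form → F3 A0 83 96.
Concatenated (25 bytes): E6 BF B8 F0 9F A4 85 E3 97 B3 F0 90 80 A4 F2 88 A9 85 EF A8 83 F3 A0 83 96.

E6 BF B8 F0 9F A4 85 E3 97 B3 F0 90 80 A4 F2 88 A9 85 EF A8 83 F3 A0 83 96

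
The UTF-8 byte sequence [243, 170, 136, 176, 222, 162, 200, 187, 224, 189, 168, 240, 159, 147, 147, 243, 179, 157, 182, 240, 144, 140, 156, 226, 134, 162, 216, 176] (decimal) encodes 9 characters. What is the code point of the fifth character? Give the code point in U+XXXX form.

Offset 0: leading byte 0xF3 = 11110011 → 4-byte char #1 = F3 AA 88 B0.
Offset 4: leading byte 0xDE = 11011110 → 2-byte char #2 = DE A2.
Offset 6: leading byte 0xC8 = 11001000 → 2-byte char #3 = C8 BB.
Offset 8: leading byte 0xE0 = 11100000 → 3-byte char #4 = E0 BD A8.
Offset 11: leading byte 0xF0 = 11110000 → 4-byte char #5 = F0 9F 93 93.
Leading byte 0xF0 = 11110000 matches 11110xxx → 4-byte sequence.
Byte 1: 0xF0 = 11110000, payload 000 (3 bits).
Byte 2: 0x9F = 10011111 (10xxxxxx ✓), payload 011111.
Byte 3: 0x93 = 10010011 (10xxxxxx ✓), payload 010011.
Byte 4: 0x93 = 10010011 (10xxxxxx ✓), payload 010011.
Concatenate: 000011111010011010011 = 0x1F4D3 (21 bits → U+1F4D3).

U+1F4D3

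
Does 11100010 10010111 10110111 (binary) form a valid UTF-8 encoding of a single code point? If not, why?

Leading byte 0xE2 = 11100010 → 3-byte form.
Continuation bytes 0x97=10010111, 0xB7=10110111 all match 10xxxxxx.
Decoded value 0x25F7 is ≥ 0x800 (shortest form) and not a surrogate.

valid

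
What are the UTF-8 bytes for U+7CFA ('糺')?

U+7CFA = 0x7CFA = 31994 decimal. In range U+0800–U+FFFF → 3-byte form: 1110xxxx 10xxxxxx 10xxxxxx.
Binary (16 bits): 0111110011111010.
Split 4+6+6: 0111 | 110011 | 111010.
Byte 1: 11100111 = 0xE7.
Byte 2: 10110011 = 0xB3.
Byte 3: 10111010 = 0xBA.

E7 B3 BA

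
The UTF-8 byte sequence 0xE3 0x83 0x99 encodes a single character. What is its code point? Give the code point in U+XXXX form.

Leading byte 0xE3 = 11100011 matches 1110xxxx → 3-byte sequence.
Byte 1: 0xE3 = 11100011, payload 0011 (4 bits).
Byte 2: 0x83 = 10000011 (10xxxxxx ✓), payload 000011.
Byte 3: 0x99 = 10011001 (10xxxxxx ✓), payload 011001.
Concatenate: 0011000011011001 = 0x30D9 (16 bits → U+30D9).

U+30D9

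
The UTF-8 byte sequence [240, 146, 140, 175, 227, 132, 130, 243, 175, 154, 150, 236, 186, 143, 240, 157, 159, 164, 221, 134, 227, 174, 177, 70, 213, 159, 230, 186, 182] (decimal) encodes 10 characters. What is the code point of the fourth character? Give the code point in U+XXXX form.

Offset 0: leading byte 0xF0 = 11110000 → 4-byte char #1 = F0 92 8C AF.
Offset 4: leading byte 0xE3 = 11100011 → 3-byte char #2 = E3 84 82.
Offset 7: leading byte 0xF3 = 11110011 → 4-byte char #3 = F3 AF 9A 96.
Offset 11: leading byte 0xEC = 11101100 → 3-byte char #4 = EC BA 8F.
Leading byte 0xEC = 11101100 matches 1110xxxx → 3-byte sequence.
Byte 1: 0xEC = 11101100, payload 1100 (4 bits).
Byte 2: 0xBA = 10111010 (10xxxxxx ✓), payload 111010.
Byte 3: 0x8F = 10001111 (10xxxxxx ✓), payload 001111.
Concatenate: 1100111010001111 = 0xCE8F (16 bits → U+CE8F).

U+CE8F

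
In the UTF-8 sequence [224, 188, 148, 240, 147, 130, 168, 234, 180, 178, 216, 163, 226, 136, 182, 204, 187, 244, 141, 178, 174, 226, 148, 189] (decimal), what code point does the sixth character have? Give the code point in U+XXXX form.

U+033B

Offset 0: leading byte 0xE0 = 11100000 → 3-byte char #1 = E0 BC 94.
Offset 3: leading byte 0xF0 = 11110000 → 4-byte char #2 = F0 93 82 A8.
Offset 7: leading byte 0xEA = 11101010 → 3-byte char #3 = EA B4 B2.
Offset 10: leading byte 0xD8 = 11011000 → 2-byte char #4 = D8 A3.
Offset 12: leading byte 0xE2 = 11100010 → 3-byte char #5 = E2 88 B6.
Offset 15: leading byte 0xCC = 11001100 → 2-byte char #6 = CC BB.
Leading byte 0xCC = 11001100 matches 110xxxxx → 2-byte sequence.
Byte 1: 0xCC = 11001100, payload 01100 (5 bits).
Byte 2: 0xBB = 10111011 (10xxxxxx ✓), payload 111011.
Concatenate: 01100111011 = 0x33B (11 bits → U+033B).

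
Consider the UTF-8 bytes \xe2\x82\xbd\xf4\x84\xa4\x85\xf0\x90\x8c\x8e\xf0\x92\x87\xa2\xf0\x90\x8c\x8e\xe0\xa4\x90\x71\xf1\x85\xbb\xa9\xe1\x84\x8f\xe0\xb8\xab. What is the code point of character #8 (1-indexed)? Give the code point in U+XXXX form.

Offset 0: leading byte 0xE2 = 11100010 → 3-byte char #1 = E2 82 BD.
Offset 3: leading byte 0xF4 = 11110100 → 4-byte char #2 = F4 84 A4 85.
Offset 7: leading byte 0xF0 = 11110000 → 4-byte char #3 = F0 90 8C 8E.
Offset 11: leading byte 0xF0 = 11110000 → 4-byte char #4 = F0 92 87 A2.
Offset 15: leading byte 0xF0 = 11110000 → 4-byte char #5 = F0 90 8C 8E.
Offset 19: leading byte 0xE0 = 11100000 → 3-byte char #6 = E0 A4 90.
Offset 22: leading byte 0x71 = 01110001 → 1-byte char #7 = 71.
Offset 23: leading byte 0xF1 = 11110001 → 4-byte char #8 = F1 85 BB A9.
Leading byte 0xF1 = 11110001 matches 11110xxx → 4-byte sequence.
Byte 1: 0xF1 = 11110001, payload 001 (3 bits).
Byte 2: 0x85 = 10000101 (10xxxxxx ✓), payload 000101.
Byte 3: 0xBB = 10111011 (10xxxxxx ✓), payload 111011.
Byte 4: 0xA9 = 10101001 (10xxxxxx ✓), payload 101001.
Concatenate: 001000101111011101001 = 0x45EE9 (21 bits → U+45EE9).

U+45EE9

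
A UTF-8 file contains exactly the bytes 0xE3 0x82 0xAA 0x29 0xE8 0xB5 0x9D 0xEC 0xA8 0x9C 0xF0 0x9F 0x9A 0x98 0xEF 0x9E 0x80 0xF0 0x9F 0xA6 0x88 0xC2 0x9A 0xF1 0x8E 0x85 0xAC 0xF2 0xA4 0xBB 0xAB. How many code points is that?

10

Byte at offset 0: 0xE3 = 11100011 → 3-byte char (#1). Advance 3.
Byte at offset 3: 0x29 = 00101001 → 1-byte char (#2). Advance 1.
Byte at offset 4: 0xE8 = 11101000 → 3-byte char (#3). Advance 3.
Byte at offset 7: 0xEC = 11101100 → 3-byte char (#4). Advance 3.
Byte at offset 10: 0xF0 = 11110000 → 4-byte char (#5). Advance 4.
Byte at offset 14: 0xEF = 11101111 → 3-byte char (#6). Advance 3.
Byte at offset 17: 0xF0 = 11110000 → 4-byte char (#7). Advance 4.
Byte at offset 21: 0xC2 = 11000010 → 2-byte char (#8). Advance 2.
Byte at offset 23: 0xF1 = 11110001 → 4-byte char (#9). Advance 4.
Byte at offset 27: 0xF2 = 11110010 → 4-byte char (#10). Advance 4.
Reached end at offset 31 after 10 code points.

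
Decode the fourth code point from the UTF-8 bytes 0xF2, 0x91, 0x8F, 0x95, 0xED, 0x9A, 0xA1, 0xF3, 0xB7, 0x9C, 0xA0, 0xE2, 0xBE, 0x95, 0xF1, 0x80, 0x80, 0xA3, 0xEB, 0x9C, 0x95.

Offset 0: leading byte 0xF2 = 11110010 → 4-byte char #1 = F2 91 8F 95.
Offset 4: leading byte 0xED = 11101101 → 3-byte char #2 = ED 9A A1.
Offset 7: leading byte 0xF3 = 11110011 → 4-byte char #3 = F3 B7 9C A0.
Offset 11: leading byte 0xE2 = 11100010 → 3-byte char #4 = E2 BE 95.
Leading byte 0xE2 = 11100010 matches 1110xxxx → 3-byte sequence.
Byte 1: 0xE2 = 11100010, payload 0010 (4 bits).
Byte 2: 0xBE = 10111110 (10xxxxxx ✓), payload 111110.
Byte 3: 0x95 = 10010101 (10xxxxxx ✓), payload 010101.
Concatenate: 0010111110010101 = 0x2F95 (16 bits → U+2F95).

U+2F95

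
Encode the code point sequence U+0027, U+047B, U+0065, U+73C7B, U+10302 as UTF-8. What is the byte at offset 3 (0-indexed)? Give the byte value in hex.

0x65

U+0027 → 1-byte form 27 at offsets 0–0.
U+047B → 2-byte form D1 BB at offsets 1–2.
U+0065 → 1-byte form 65 at offsets 3–3.
Offset 3 falls in char 3's range; it's byte 1 of 65 = 0x65.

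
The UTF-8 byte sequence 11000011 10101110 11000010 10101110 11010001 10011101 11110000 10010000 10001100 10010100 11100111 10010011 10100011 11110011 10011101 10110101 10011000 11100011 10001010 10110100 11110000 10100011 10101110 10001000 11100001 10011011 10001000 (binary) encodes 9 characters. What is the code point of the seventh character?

U+32B4

Offset 0: leading byte 0xC3 = 11000011 → 2-byte char #1 = C3 AE.
Offset 2: leading byte 0xC2 = 11000010 → 2-byte char #2 = C2 AE.
Offset 4: leading byte 0xD1 = 11010001 → 2-byte char #3 = D1 9D.
Offset 6: leading byte 0xF0 = 11110000 → 4-byte char #4 = F0 90 8C 94.
Offset 10: leading byte 0xE7 = 11100111 → 3-byte char #5 = E7 93 A3.
Offset 13: leading byte 0xF3 = 11110011 → 4-byte char #6 = F3 9D B5 98.
Offset 17: leading byte 0xE3 = 11100011 → 3-byte char #7 = E3 8A B4.
Leading byte 0xE3 = 11100011 matches 1110xxxx → 3-byte sequence.
Byte 1: 0xE3 = 11100011, payload 0011 (4 bits).
Byte 2: 0x8A = 10001010 (10xxxxxx ✓), payload 001010.
Byte 3: 0xB4 = 10110100 (10xxxxxx ✓), payload 110100.
Concatenate: 0011001010110100 = 0x32B4 (16 bits → U+32B4).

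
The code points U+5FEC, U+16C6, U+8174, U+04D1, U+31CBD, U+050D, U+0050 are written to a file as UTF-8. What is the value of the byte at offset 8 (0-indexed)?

0xB4

U+5FEC → 3-byte form E5 BF AC at offsets 0–2.
U+16C6 → 3-byte form E1 9B 86 at offsets 3–5.
U+8174 → 3-byte form E8 85 B4 at offsets 6–8.
Offset 8 falls in char 3's range; it's byte 3 of E8 85 B4 = 0xB4.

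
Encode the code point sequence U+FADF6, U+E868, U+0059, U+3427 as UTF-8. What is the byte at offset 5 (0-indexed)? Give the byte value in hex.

0xA1

U+FADF6 → 4-byte form F3 BA B7 B6 at offsets 0–3.
U+E868 → 3-byte form EE A1 A8 at offsets 4–6.
Offset 5 falls in char 2's range; it's byte 2 of EE A1 A8 = 0xA1.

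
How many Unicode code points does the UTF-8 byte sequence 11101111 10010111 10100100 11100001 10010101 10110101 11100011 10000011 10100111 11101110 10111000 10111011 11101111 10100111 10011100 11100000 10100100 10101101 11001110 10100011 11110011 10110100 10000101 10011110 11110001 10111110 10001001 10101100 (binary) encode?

Byte at offset 0: 0xEF = 11101111 → 3-byte char (#1). Advance 3.
Byte at offset 3: 0xE1 = 11100001 → 3-byte char (#2). Advance 3.
Byte at offset 6: 0xE3 = 11100011 → 3-byte char (#3). Advance 3.
Byte at offset 9: 0xEE = 11101110 → 3-byte char (#4). Advance 3.
Byte at offset 12: 0xEF = 11101111 → 3-byte char (#5). Advance 3.
Byte at offset 15: 0xE0 = 11100000 → 3-byte char (#6). Advance 3.
Byte at offset 18: 0xCE = 11001110 → 2-byte char (#7). Advance 2.
Byte at offset 20: 0xF3 = 11110011 → 4-byte char (#8). Advance 4.
Byte at offset 24: 0xF1 = 11110001 → 4-byte char (#9). Advance 4.
Reached end at offset 28 after 9 code points.

9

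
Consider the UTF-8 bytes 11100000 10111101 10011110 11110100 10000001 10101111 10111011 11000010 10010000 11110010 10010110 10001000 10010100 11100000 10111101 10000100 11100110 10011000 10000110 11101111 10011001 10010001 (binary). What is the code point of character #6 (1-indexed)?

U+6606

Offset 0: leading byte 0xE0 = 11100000 → 3-byte char #1 = E0 BD 9E.
Offset 3: leading byte 0xF4 = 11110100 → 4-byte char #2 = F4 81 AF BB.
Offset 7: leading byte 0xC2 = 11000010 → 2-byte char #3 = C2 90.
Offset 9: leading byte 0xF2 = 11110010 → 4-byte char #4 = F2 96 88 94.
Offset 13: leading byte 0xE0 = 11100000 → 3-byte char #5 = E0 BD 84.
Offset 16: leading byte 0xE6 = 11100110 → 3-byte char #6 = E6 98 86.
Leading byte 0xE6 = 11100110 matches 1110xxxx → 3-byte sequence.
Byte 1: 0xE6 = 11100110, payload 0110 (4 bits).
Byte 2: 0x98 = 10011000 (10xxxxxx ✓), payload 011000.
Byte 3: 0x86 = 10000110 (10xxxxxx ✓), payload 000110.
Concatenate: 0110011000000110 = 0x6606 (16 bits → U+6606).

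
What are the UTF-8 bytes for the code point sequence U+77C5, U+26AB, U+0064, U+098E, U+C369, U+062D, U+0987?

E7 9F 85 E2 9A AB 64 E0 A6 8E EC 8D A9 D8 AD E0 A6 87

U+77C5: 3-byte form → E7 9F 85.
U+26AB: 3-byte form → E2 9A AB.
U+0064: 1-byte form → 64.
U+098E: 3-byte form → E0 A6 8E.
U+C369: 3-byte form → EC 8D A9.
U+062D: 2-byte form → D8 AD.
U+0987: 3-byte form → E0 A6 87.
Concatenated (18 bytes): E7 9F 85 E2 9A AB 64 E0 A6 8E EC 8D A9 D8 AD E0 A6 87.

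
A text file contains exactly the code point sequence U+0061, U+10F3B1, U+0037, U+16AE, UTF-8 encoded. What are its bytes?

61 F4 8F 8E B1 37 E1 9A AE

U+0061: 1-byte form → 61.
U+10F3B1: 4-byte form → F4 8F 8E B1.
U+0037: 1-byte form → 37.
U+16AE: 3-byte form → E1 9A AE.
Concatenated (9 bytes): 61 F4 8F 8E B1 37 E1 9A AE.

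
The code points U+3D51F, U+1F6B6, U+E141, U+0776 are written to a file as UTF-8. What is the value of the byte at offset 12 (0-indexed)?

0xB6

U+3D51F → 4-byte form F0 BD 94 9F at offsets 0–3.
U+1F6B6 → 4-byte form F0 9F 9A B6 at offsets 4–7.
U+E141 → 3-byte form EE 85 81 at offsets 8–10.
U+0776 → 2-byte form DD B6 at offsets 11–12.
Offset 12 falls in char 4's range; it's byte 2 of DD B6 = 0xB6.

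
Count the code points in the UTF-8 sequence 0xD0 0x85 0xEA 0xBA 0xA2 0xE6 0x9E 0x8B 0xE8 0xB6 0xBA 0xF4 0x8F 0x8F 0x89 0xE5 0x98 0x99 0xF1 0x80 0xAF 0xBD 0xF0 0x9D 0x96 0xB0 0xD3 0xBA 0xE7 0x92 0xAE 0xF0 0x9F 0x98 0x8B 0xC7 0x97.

Byte at offset 0: 0xD0 = 11010000 → 2-byte char (#1). Advance 2.
Byte at offset 2: 0xEA = 11101010 → 3-byte char (#2). Advance 3.
Byte at offset 5: 0xE6 = 11100110 → 3-byte char (#3). Advance 3.
Byte at offset 8: 0xE8 = 11101000 → 3-byte char (#4). Advance 3.
Byte at offset 11: 0xF4 = 11110100 → 4-byte char (#5). Advance 4.
Byte at offset 15: 0xE5 = 11100101 → 3-byte char (#6). Advance 3.
Byte at offset 18: 0xF1 = 11110001 → 4-byte char (#7). Advance 4.
Byte at offset 22: 0xF0 = 11110000 → 4-byte char (#8). Advance 4.
Byte at offset 26: 0xD3 = 11010011 → 2-byte char (#9). Advance 2.
Byte at offset 28: 0xE7 = 11100111 → 3-byte char (#10). Advance 3.
Byte at offset 31: 0xF0 = 11110000 → 4-byte char (#11). Advance 4.
Byte at offset 35: 0xC7 = 11000111 → 2-byte char (#12). Advance 2.
Reached end at offset 37 after 12 code points.

12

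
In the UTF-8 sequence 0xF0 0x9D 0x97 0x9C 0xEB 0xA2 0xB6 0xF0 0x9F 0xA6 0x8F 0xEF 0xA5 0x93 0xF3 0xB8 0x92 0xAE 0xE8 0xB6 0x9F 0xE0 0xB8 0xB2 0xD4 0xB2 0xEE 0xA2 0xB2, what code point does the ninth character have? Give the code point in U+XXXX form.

U+E8B2

Offset 0: leading byte 0xF0 = 11110000 → 4-byte char #1 = F0 9D 97 9C.
Offset 4: leading byte 0xEB = 11101011 → 3-byte char #2 = EB A2 B6.
Offset 7: leading byte 0xF0 = 11110000 → 4-byte char #3 = F0 9F A6 8F.
Offset 11: leading byte 0xEF = 11101111 → 3-byte char #4 = EF A5 93.
Offset 14: leading byte 0xF3 = 11110011 → 4-byte char #5 = F3 B8 92 AE.
Offset 18: leading byte 0xE8 = 11101000 → 3-byte char #6 = E8 B6 9F.
Offset 21: leading byte 0xE0 = 11100000 → 3-byte char #7 = E0 B8 B2.
Offset 24: leading byte 0xD4 = 11010100 → 2-byte char #8 = D4 B2.
Offset 26: leading byte 0xEE = 11101110 → 3-byte char #9 = EE A2 B2.
Leading byte 0xEE = 11101110 matches 1110xxxx → 3-byte sequence.
Byte 1: 0xEE = 11101110, payload 1110 (4 bits).
Byte 2: 0xA2 = 10100010 (10xxxxxx ✓), payload 100010.
Byte 3: 0xB2 = 10110010 (10xxxxxx ✓), payload 110010.
Concatenate: 1110100010110010 = 0xE8B2 (16 bits → U+E8B2).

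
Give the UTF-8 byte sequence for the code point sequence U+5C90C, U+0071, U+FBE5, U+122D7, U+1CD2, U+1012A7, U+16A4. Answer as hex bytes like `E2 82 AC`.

F1 9C A4 8C 71 EF AF A5 F0 92 8B 97 E1 B3 92 F4 81 8A A7 E1 9A A4

U+5C90C: 4-byte form → F1 9C A4 8C.
U+0071: 1-byte form → 71.
U+FBE5: 3-byte form → EF AF A5.
U+122D7: 4-byte form → F0 92 8B 97.
U+1CD2: 3-byte form → E1 B3 92.
U+1012A7: 4-byte form → F4 81 8A A7.
U+16A4: 3-byte form → E1 9A A4.
Concatenated (22 bytes): F1 9C A4 8C 71 EF AF A5 F0 92 8B 97 E1 B3 92 F4 81 8A A7 E1 9A A4.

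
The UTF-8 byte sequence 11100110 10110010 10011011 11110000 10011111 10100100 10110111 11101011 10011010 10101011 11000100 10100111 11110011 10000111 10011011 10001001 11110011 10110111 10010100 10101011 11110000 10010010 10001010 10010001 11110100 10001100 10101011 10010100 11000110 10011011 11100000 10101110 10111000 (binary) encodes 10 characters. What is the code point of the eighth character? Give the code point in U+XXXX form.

Offset 0: leading byte 0xE6 = 11100110 → 3-byte char #1 = E6 B2 9B.
Offset 3: leading byte 0xF0 = 11110000 → 4-byte char #2 = F0 9F A4 B7.
Offset 7: leading byte 0xEB = 11101011 → 3-byte char #3 = EB 9A AB.
Offset 10: leading byte 0xC4 = 11000100 → 2-byte char #4 = C4 A7.
Offset 12: leading byte 0xF3 = 11110011 → 4-byte char #5 = F3 87 9B 89.
Offset 16: leading byte 0xF3 = 11110011 → 4-byte char #6 = F3 B7 94 AB.
Offset 20: leading byte 0xF0 = 11110000 → 4-byte char #7 = F0 92 8A 91.
Offset 24: leading byte 0xF4 = 11110100 → 4-byte char #8 = F4 8C AB 94.
Leading byte 0xF4 = 11110100 matches 11110xxx → 4-byte sequence.
Byte 1: 0xF4 = 11110100, payload 100 (3 bits).
Byte 2: 0x8C = 10001100 (10xxxxxx ✓), payload 001100.
Byte 3: 0xAB = 10101011 (10xxxxxx ✓), payload 101011.
Byte 4: 0x94 = 10010100 (10xxxxxx ✓), payload 010100.
Concatenate: 100001100101011010100 = 0x10CAD4 (21 bits → U+10CAD4).

U+10CAD4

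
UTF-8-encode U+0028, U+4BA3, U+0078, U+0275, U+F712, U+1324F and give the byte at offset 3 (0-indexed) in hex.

0xA3

U+0028 → 1-byte form 28 at offsets 0–0.
U+4BA3 → 3-byte form E4 AE A3 at offsets 1–3.
Offset 3 falls in char 2's range; it's byte 3 of E4 AE A3 = 0xA3.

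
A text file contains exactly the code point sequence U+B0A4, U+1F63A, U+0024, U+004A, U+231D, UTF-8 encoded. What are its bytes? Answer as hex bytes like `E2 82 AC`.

EB 82 A4 F0 9F 98 BA 24 4A E2 8C 9D

U+B0A4: 3-byte form → EB 82 A4.
U+1F63A: 4-byte form → F0 9F 98 BA.
U+0024: 1-byte form → 24.
U+004A: 1-byte form → 4A.
U+231D: 3-byte form → E2 8C 9D.
Concatenated (12 bytes): EB 82 A4 F0 9F 98 BA 24 4A E2 8C 9D.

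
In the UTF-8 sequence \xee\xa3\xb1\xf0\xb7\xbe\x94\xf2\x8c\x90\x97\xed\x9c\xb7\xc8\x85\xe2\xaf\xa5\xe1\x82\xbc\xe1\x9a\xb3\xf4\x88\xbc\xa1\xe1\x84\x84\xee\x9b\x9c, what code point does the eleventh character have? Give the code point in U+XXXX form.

Offset 0: leading byte 0xEE = 11101110 → 3-byte char #1 = EE A3 B1.
Offset 3: leading byte 0xF0 = 11110000 → 4-byte char #2 = F0 B7 BE 94.
Offset 7: leading byte 0xF2 = 11110010 → 4-byte char #3 = F2 8C 90 97.
Offset 11: leading byte 0xED = 11101101 → 3-byte char #4 = ED 9C B7.
Offset 14: leading byte 0xC8 = 11001000 → 2-byte char #5 = C8 85.
Offset 16: leading byte 0xE2 = 11100010 → 3-byte char #6 = E2 AF A5.
Offset 19: leading byte 0xE1 = 11100001 → 3-byte char #7 = E1 82 BC.
Offset 22: leading byte 0xE1 = 11100001 → 3-byte char #8 = E1 9A B3.
Offset 25: leading byte 0xF4 = 11110100 → 4-byte char #9 = F4 88 BC A1.
Offset 29: leading byte 0xE1 = 11100001 → 3-byte char #10 = E1 84 84.
Offset 32: leading byte 0xEE = 11101110 → 3-byte char #11 = EE 9B 9C.
Leading byte 0xEE = 11101110 matches 1110xxxx → 3-byte sequence.
Byte 1: 0xEE = 11101110, payload 1110 (4 bits).
Byte 2: 0x9B = 10011011 (10xxxxxx ✓), payload 011011.
Byte 3: 0x9C = 10011100 (10xxxxxx ✓), payload 011100.
Concatenate: 1110011011011100 = 0xE6DC (16 bits → U+E6DC).

U+E6DC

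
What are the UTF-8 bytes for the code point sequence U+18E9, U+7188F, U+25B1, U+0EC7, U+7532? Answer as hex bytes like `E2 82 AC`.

U+18E9: 3-byte form → E1 A3 A9.
U+7188F: 4-byte form → F1 B1 A2 8F.
U+25B1: 3-byte form → E2 96 B1.
U+0EC7: 3-byte form → E0 BB 87.
U+7532: 3-byte form → E7 94 B2.
Concatenated (16 bytes): E1 A3 A9 F1 B1 A2 8F E2 96 B1 E0 BB 87 E7 94 B2.

E1 A3 A9 F1 B1 A2 8F E2 96 B1 E0 BB 87 E7 94 B2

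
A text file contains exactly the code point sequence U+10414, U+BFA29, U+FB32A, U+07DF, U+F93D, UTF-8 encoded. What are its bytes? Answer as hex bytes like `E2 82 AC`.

F0 90 90 94 F2 BF A8 A9 F3 BB 8C AA DF 9F EF A4 BD

U+10414: 4-byte form → F0 90 90 94.
U+BFA29: 4-byte form → F2 BF A8 A9.
U+FB32A: 4-byte form → F3 BB 8C AA.
U+07DF: 2-byte form → DF 9F.
U+F93D: 3-byte form → EF A4 BD.
Concatenated (17 bytes): F0 90 90 94 F2 BF A8 A9 F3 BB 8C AA DF 9F EF A4 BD.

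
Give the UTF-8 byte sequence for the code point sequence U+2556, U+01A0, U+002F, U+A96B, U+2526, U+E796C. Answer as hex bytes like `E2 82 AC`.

E2 95 96 C6 A0 2F EA A5 AB E2 94 A6 F3 A7 A5 AC

U+2556: 3-byte form → E2 95 96.
U+01A0: 2-byte form → C6 A0.
U+002F: 1-byte form → 2F.
U+A96B: 3-byte form → EA A5 AB.
U+2526: 3-byte form → E2 94 A6.
U+E796C: 4-byte form → F3 A7 A5 AC.
Concatenated (16 bytes): E2 95 96 C6 A0 2F EA A5 AB E2 94 A6 F3 A7 A5 AC.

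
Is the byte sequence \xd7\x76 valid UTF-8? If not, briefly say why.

invalid (non-continuation byte where continuation expected)

Leading byte 0xD7 = 11010111 → 2-byte form.
Byte 2 is 0x76 = 01110110, which is not 10xxxxxx — expected a continuation byte.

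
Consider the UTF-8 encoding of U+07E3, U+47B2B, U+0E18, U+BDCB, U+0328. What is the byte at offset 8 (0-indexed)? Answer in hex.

0x98

U+07E3 → 2-byte form DF A3 at offsets 0–1.
U+47B2B → 4-byte form F1 87 AC AB at offsets 2–5.
U+0E18 → 3-byte form E0 B8 98 at offsets 6–8.
Offset 8 falls in char 3's range; it's byte 3 of E0 B8 98 = 0x98.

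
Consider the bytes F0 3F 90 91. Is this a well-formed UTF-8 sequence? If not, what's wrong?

invalid (non-continuation byte where continuation expected)

Leading byte 0xF0 = 11110000 → 4-byte form.
Byte 2 is 0x3F = 00111111, which is not 10xxxxxx — expected a continuation byte.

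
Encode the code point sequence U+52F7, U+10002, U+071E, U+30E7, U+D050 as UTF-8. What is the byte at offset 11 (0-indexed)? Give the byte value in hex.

0xA7

U+52F7 → 3-byte form E5 8B B7 at offsets 0–2.
U+10002 → 4-byte form F0 90 80 82 at offsets 3–6.
U+071E → 2-byte form DC 9E at offsets 7–8.
U+30E7 → 3-byte form E3 83 A7 at offsets 9–11.
Offset 11 falls in char 4's range; it's byte 3 of E3 83 A7 = 0xA7.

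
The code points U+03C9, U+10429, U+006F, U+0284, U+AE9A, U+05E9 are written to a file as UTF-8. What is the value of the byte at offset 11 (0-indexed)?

U+03C9 → 2-byte form CF 89 at offsets 0–1.
U+10429 → 4-byte form F0 90 90 A9 at offsets 2–5.
U+006F → 1-byte form 6F at offsets 6–6.
U+0284 → 2-byte form CA 84 at offsets 7–8.
U+AE9A → 3-byte form EA BA 9A at offsets 9–11.
Offset 11 falls in char 5's range; it's byte 3 of EA BA 9A = 0x9A.

0x9A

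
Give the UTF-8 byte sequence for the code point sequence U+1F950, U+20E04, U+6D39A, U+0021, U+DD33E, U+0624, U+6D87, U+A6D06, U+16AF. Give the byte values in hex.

F0 9F A5 90 F0 A0 B8 84 F1 AD 8E 9A 21 F3 9D 8C BE D8 A4 E6 B6 87 F2 A6 B4 86 E1 9A AF

U+1F950: 4-byte form → F0 9F A5 90.
U+20E04: 4-byte form → F0 A0 B8 84.
U+6D39A: 4-byte form → F1 AD 8E 9A.
U+0021: 1-byte form → 21.
U+DD33E: 4-byte form → F3 9D 8C BE.
U+0624: 2-byte form → D8 A4.
U+6D87: 3-byte form → E6 B6 87.
U+A6D06: 4-byte form → F2 A6 B4 86.
U+16AF: 3-byte form → E1 9A AF.
Concatenated (29 bytes): F0 9F A5 90 F0 A0 B8 84 F1 AD 8E 9A 21 F3 9D 8C BE D8 A4 E6 B6 87 F2 A6 B4 86 E1 9A AF.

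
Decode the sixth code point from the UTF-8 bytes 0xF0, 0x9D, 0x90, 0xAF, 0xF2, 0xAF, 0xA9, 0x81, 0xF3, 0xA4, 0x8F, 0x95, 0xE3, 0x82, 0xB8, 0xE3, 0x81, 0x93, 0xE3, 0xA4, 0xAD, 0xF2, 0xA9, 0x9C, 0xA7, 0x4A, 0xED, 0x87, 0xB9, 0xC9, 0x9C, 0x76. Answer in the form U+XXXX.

Offset 0: leading byte 0xF0 = 11110000 → 4-byte char #1 = F0 9D 90 AF.
Offset 4: leading byte 0xF2 = 11110010 → 4-byte char #2 = F2 AF A9 81.
Offset 8: leading byte 0xF3 = 11110011 → 4-byte char #3 = F3 A4 8F 95.
Offset 12: leading byte 0xE3 = 11100011 → 3-byte char #4 = E3 82 B8.
Offset 15: leading byte 0xE3 = 11100011 → 3-byte char #5 = E3 81 93.
Offset 18: leading byte 0xE3 = 11100011 → 3-byte char #6 = E3 A4 AD.
Leading byte 0xE3 = 11100011 matches 1110xxxx → 3-byte sequence.
Byte 1: 0xE3 = 11100011, payload 0011 (4 bits).
Byte 2: 0xA4 = 10100100 (10xxxxxx ✓), payload 100100.
Byte 3: 0xAD = 10101101 (10xxxxxx ✓), payload 101101.
Concatenate: 0011100100101101 = 0x392D (16 bits → U+392D).

U+392D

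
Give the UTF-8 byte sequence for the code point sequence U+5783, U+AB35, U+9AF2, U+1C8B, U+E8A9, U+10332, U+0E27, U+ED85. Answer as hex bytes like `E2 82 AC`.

E5 9E 83 EA AC B5 E9 AB B2 E1 B2 8B EE A2 A9 F0 90 8C B2 E0 B8 A7 EE B6 85

U+5783: 3-byte form → E5 9E 83.
U+AB35: 3-byte form → EA AC B5.
U+9AF2: 3-byte form → E9 AB B2.
U+1C8B: 3-byte form → E1 B2 8B.
U+E8A9: 3-byte form → EE A2 A9.
U+10332: 4-byte form → F0 90 8C B2.
U+0E27: 3-byte form → E0 B8 A7.
U+ED85: 3-byte form → EE B6 85.
Concatenated (25 bytes): E5 9E 83 EA AC B5 E9 AB B2 E1 B2 8B EE A2 A9 F0 90 8C B2 E0 B8 A7 EE B6 85.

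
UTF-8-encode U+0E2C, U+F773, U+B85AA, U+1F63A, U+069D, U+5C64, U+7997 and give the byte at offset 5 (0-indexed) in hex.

U+0E2C → 3-byte form E0 B8 AC at offsets 0–2.
U+F773 → 3-byte form EF 9D B3 at offsets 3–5.
Offset 5 falls in char 2's range; it's byte 3 of EF 9D B3 = 0xB3.

0xB3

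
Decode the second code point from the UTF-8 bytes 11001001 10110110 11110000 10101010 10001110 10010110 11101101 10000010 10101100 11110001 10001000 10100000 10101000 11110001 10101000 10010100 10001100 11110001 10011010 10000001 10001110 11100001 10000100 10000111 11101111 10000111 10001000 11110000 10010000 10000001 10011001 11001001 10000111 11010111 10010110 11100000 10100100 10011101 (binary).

Offset 0: leading byte 0xC9 = 11001001 → 2-byte char #1 = C9 B6.
Offset 2: leading byte 0xF0 = 11110000 → 4-byte char #2 = F0 AA 8E 96.
Leading byte 0xF0 = 11110000 matches 11110xxx → 4-byte sequence.
Byte 1: 0xF0 = 11110000, payload 000 (3 bits).
Byte 2: 0xAA = 10101010 (10xxxxxx ✓), payload 101010.
Byte 3: 0x8E = 10001110 (10xxxxxx ✓), payload 001110.
Byte 4: 0x96 = 10010110 (10xxxxxx ✓), payload 010110.
Concatenate: 000101010001110010110 = 0x2A396 (21 bits → U+2A396).

U+2A396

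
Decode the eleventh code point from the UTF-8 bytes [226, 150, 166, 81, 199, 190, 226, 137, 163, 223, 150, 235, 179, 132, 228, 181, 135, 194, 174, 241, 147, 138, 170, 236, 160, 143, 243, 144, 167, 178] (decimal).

U+D09F2

Offset 0: leading byte 0xE2 = 11100010 → 3-byte char #1 = E2 96 A6.
Offset 3: leading byte 0x51 = 01010001 → 1-byte char #2 = 51.
Offset 4: leading byte 0xC7 = 11000111 → 2-byte char #3 = C7 BE.
Offset 6: leading byte 0xE2 = 11100010 → 3-byte char #4 = E2 89 A3.
Offset 9: leading byte 0xDF = 11011111 → 2-byte char #5 = DF 96.
Offset 11: leading byte 0xEB = 11101011 → 3-byte char #6 = EB B3 84.
Offset 14: leading byte 0xE4 = 11100100 → 3-byte char #7 = E4 B5 87.
Offset 17: leading byte 0xC2 = 11000010 → 2-byte char #8 = C2 AE.
Offset 19: leading byte 0xF1 = 11110001 → 4-byte char #9 = F1 93 8A AA.
Offset 23: leading byte 0xEC = 11101100 → 3-byte char #10 = EC A0 8F.
Offset 26: leading byte 0xF3 = 11110011 → 4-byte char #11 = F3 90 A7 B2.
Leading byte 0xF3 = 11110011 matches 11110xxx → 4-byte sequence.
Byte 1: 0xF3 = 11110011, payload 011 (3 bits).
Byte 2: 0x90 = 10010000 (10xxxxxx ✓), payload 010000.
Byte 3: 0xA7 = 10100111 (10xxxxxx ✓), payload 100111.
Byte 4: 0xB2 = 10110010 (10xxxxxx ✓), payload 110010.
Concatenate: 011010000100111110010 = 0xD09F2 (21 bits → U+D09F2).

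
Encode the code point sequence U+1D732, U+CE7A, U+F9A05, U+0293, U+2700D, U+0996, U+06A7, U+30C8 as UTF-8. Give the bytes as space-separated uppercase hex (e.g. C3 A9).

U+1D732: 4-byte form → F0 9D 9C B2.
U+CE7A: 3-byte form → EC B9 BA.
U+F9A05: 4-byte form → F3 B9 A8 85.
U+0293: 2-byte form → CA 93.
U+2700D: 4-byte form → F0 A7 80 8D.
U+0996: 3-byte form → E0 A6 96.
U+06A7: 2-byte form → DA A7.
U+30C8: 3-byte form → E3 83 88.
Concatenated (25 bytes): F0 9D 9C B2 EC B9 BA F3 B9 A8 85 CA 93 F0 A7 80 8D E0 A6 96 DA A7 E3 83 88.

F0 9D 9C B2 EC B9 BA F3 B9 A8 85 CA 93 F0 A7 80 8D E0 A6 96 DA A7 E3 83 88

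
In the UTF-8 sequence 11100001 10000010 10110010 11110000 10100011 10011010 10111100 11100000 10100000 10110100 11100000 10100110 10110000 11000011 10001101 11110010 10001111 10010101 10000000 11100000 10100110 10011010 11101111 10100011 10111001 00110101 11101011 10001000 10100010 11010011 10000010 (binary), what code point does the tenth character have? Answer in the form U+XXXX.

U+B222

Offset 0: leading byte 0xE1 = 11100001 → 3-byte char #1 = E1 82 B2.
Offset 3: leading byte 0xF0 = 11110000 → 4-byte char #2 = F0 A3 9A BC.
Offset 7: leading byte 0xE0 = 11100000 → 3-byte char #3 = E0 A0 B4.
Offset 10: leading byte 0xE0 = 11100000 → 3-byte char #4 = E0 A6 B0.
Offset 13: leading byte 0xC3 = 11000011 → 2-byte char #5 = C3 8D.
Offset 15: leading byte 0xF2 = 11110010 → 4-byte char #6 = F2 8F 95 80.
Offset 19: leading byte 0xE0 = 11100000 → 3-byte char #7 = E0 A6 9A.
Offset 22: leading byte 0xEF = 11101111 → 3-byte char #8 = EF A3 B9.
Offset 25: leading byte 0x35 = 00110101 → 1-byte char #9 = 35.
Offset 26: leading byte 0xEB = 11101011 → 3-byte char #10 = EB 88 A2.
Leading byte 0xEB = 11101011 matches 1110xxxx → 3-byte sequence.
Byte 1: 0xEB = 11101011, payload 1011 (4 bits).
Byte 2: 0x88 = 10001000 (10xxxxxx ✓), payload 001000.
Byte 3: 0xA2 = 10100010 (10xxxxxx ✓), payload 100010.
Concatenate: 1011001000100010 = 0xB222 (16 bits → U+B222).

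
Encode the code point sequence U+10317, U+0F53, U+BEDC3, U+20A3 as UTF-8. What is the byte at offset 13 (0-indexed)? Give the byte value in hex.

U+10317 → 4-byte form F0 90 8C 97 at offsets 0–3.
U+0F53 → 3-byte form E0 BD 93 at offsets 4–6.
U+BEDC3 → 4-byte form F2 BE B7 83 at offsets 7–10.
U+20A3 → 3-byte form E2 82 A3 at offsets 11–13.
Offset 13 falls in char 4's range; it's byte 3 of E2 82 A3 = 0xA3.

0xA3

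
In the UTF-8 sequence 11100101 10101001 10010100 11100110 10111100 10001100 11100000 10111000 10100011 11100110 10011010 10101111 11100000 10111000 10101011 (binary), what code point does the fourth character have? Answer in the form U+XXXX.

Offset 0: leading byte 0xE5 = 11100101 → 3-byte char #1 = E5 A9 94.
Offset 3: leading byte 0xE6 = 11100110 → 3-byte char #2 = E6 BC 8C.
Offset 6: leading byte 0xE0 = 11100000 → 3-byte char #3 = E0 B8 A3.
Offset 9: leading byte 0xE6 = 11100110 → 3-byte char #4 = E6 9A AF.
Leading byte 0xE6 = 11100110 matches 1110xxxx → 3-byte sequence.
Byte 1: 0xE6 = 11100110, payload 0110 (4 bits).
Byte 2: 0x9A = 10011010 (10xxxxxx ✓), payload 011010.
Byte 3: 0xAF = 10101111 (10xxxxxx ✓), payload 101111.
Concatenate: 0110011010101111 = 0x66AF (16 bits → U+66AF).

U+66AF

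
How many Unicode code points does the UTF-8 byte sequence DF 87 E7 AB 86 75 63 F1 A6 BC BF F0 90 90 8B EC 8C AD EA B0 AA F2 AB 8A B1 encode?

9

Byte at offset 0: 0xDF = 11011111 → 2-byte char (#1). Advance 2.
Byte at offset 2: 0xE7 = 11100111 → 3-byte char (#2). Advance 3.
Byte at offset 5: 0x75 = 01110101 → 1-byte char (#3). Advance 1.
Byte at offset 6: 0x63 = 01100011 → 1-byte char (#4). Advance 1.
Byte at offset 7: 0xF1 = 11110001 → 4-byte char (#5). Advance 4.
Byte at offset 11: 0xF0 = 11110000 → 4-byte char (#6). Advance 4.
Byte at offset 15: 0xEC = 11101100 → 3-byte char (#7). Advance 3.
Byte at offset 18: 0xEA = 11101010 → 3-byte char (#8). Advance 3.
Byte at offset 21: 0xF2 = 11110010 → 4-byte char (#9). Advance 4.
Reached end at offset 25 after 9 code points.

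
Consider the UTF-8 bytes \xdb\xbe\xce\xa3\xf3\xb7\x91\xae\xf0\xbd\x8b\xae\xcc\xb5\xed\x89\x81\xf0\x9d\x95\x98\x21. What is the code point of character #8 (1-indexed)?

U+0021

Offset 0: leading byte 0xDB = 11011011 → 2-byte char #1 = DB BE.
Offset 2: leading byte 0xCE = 11001110 → 2-byte char #2 = CE A3.
Offset 4: leading byte 0xF3 = 11110011 → 4-byte char #3 = F3 B7 91 AE.
Offset 8: leading byte 0xF0 = 11110000 → 4-byte char #4 = F0 BD 8B AE.
Offset 12: leading byte 0xCC = 11001100 → 2-byte char #5 = CC B5.
Offset 14: leading byte 0xED = 11101101 → 3-byte char #6 = ED 89 81.
Offset 17: leading byte 0xF0 = 11110000 → 4-byte char #7 = F0 9D 95 98.
Offset 21: leading byte 0x21 = 00100001 → 1-byte char #8 = 21.
Leading byte 0x21 = 00100001 matches 0xxxxxxx → 1-byte sequence.
Byte 1: 0x21 = 00100001, payload 0100001 (7 bits).
Concatenate: 0100001 = 0x21 (7 bits → U+0021).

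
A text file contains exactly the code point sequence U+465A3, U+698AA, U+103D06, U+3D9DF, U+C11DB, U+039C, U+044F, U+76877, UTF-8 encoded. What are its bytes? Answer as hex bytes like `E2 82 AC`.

U+465A3: 4-byte form → F1 86 96 A3.
U+698AA: 4-byte form → F1 A9 A2 AA.
U+103D06: 4-byte form → F4 83 B4 86.
U+3D9DF: 4-byte form → F0 BD A7 9F.
U+C11DB: 4-byte form → F3 81 87 9B.
U+039C: 2-byte form → CE 9C.
U+044F: 2-byte form → D1 8F.
U+76877: 4-byte form → F1 B6 A1 B7.
Concatenated (28 bytes): F1 86 96 A3 F1 A9 A2 AA F4 83 B4 86 F0 BD A7 9F F3 81 87 9B CE 9C D1 8F F1 B6 A1 B7.

F1 86 96 A3 F1 A9 A2 AA F4 83 B4 86 F0 BD A7 9F F3 81 87 9B CE 9C D1 8F F1 B6 A1 B7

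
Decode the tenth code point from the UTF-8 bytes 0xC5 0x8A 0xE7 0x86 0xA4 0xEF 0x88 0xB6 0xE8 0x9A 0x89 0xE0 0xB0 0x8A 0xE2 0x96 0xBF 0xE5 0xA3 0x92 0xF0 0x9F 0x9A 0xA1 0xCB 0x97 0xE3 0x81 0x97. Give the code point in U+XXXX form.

U+3057

Offset 0: leading byte 0xC5 = 11000101 → 2-byte char #1 = C5 8A.
Offset 2: leading byte 0xE7 = 11100111 → 3-byte char #2 = E7 86 A4.
Offset 5: leading byte 0xEF = 11101111 → 3-byte char #3 = EF 88 B6.
Offset 8: leading byte 0xE8 = 11101000 → 3-byte char #4 = E8 9A 89.
Offset 11: leading byte 0xE0 = 11100000 → 3-byte char #5 = E0 B0 8A.
Offset 14: leading byte 0xE2 = 11100010 → 3-byte char #6 = E2 96 BF.
Offset 17: leading byte 0xE5 = 11100101 → 3-byte char #7 = E5 A3 92.
Offset 20: leading byte 0xF0 = 11110000 → 4-byte char #8 = F0 9F 9A A1.
Offset 24: leading byte 0xCB = 11001011 → 2-byte char #9 = CB 97.
Offset 26: leading byte 0xE3 = 11100011 → 3-byte char #10 = E3 81 97.
Leading byte 0xE3 = 11100011 matches 1110xxxx → 3-byte sequence.
Byte 1: 0xE3 = 11100011, payload 0011 (4 bits).
Byte 2: 0x81 = 10000001 (10xxxxxx ✓), payload 000001.
Byte 3: 0x97 = 10010111 (10xxxxxx ✓), payload 010111.
Concatenate: 0011000001010111 = 0x3057 (16 bits → U+3057).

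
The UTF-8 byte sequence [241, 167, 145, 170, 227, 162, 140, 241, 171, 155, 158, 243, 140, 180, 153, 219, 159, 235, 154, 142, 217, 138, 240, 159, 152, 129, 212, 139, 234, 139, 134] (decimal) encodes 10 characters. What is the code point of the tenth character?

U+A2C6

Offset 0: leading byte 0xF1 = 11110001 → 4-byte char #1 = F1 A7 91 AA.
Offset 4: leading byte 0xE3 = 11100011 → 3-byte char #2 = E3 A2 8C.
Offset 7: leading byte 0xF1 = 11110001 → 4-byte char #3 = F1 AB 9B 9E.
Offset 11: leading byte 0xF3 = 11110011 → 4-byte char #4 = F3 8C B4 99.
Offset 15: leading byte 0xDB = 11011011 → 2-byte char #5 = DB 9F.
Offset 17: leading byte 0xEB = 11101011 → 3-byte char #6 = EB 9A 8E.
Offset 20: leading byte 0xD9 = 11011001 → 2-byte char #7 = D9 8A.
Offset 22: leading byte 0xF0 = 11110000 → 4-byte char #8 = F0 9F 98 81.
Offset 26: leading byte 0xD4 = 11010100 → 2-byte char #9 = D4 8B.
Offset 28: leading byte 0xEA = 11101010 → 3-byte char #10 = EA 8B 86.
Leading byte 0xEA = 11101010 matches 1110xxxx → 3-byte sequence.
Byte 1: 0xEA = 11101010, payload 1010 (4 bits).
Byte 2: 0x8B = 10001011 (10xxxxxx ✓), payload 001011.
Byte 3: 0x86 = 10000110 (10xxxxxx ✓), payload 000110.
Concatenate: 1010001011000110 = 0xA2C6 (16 bits → U+A2C6).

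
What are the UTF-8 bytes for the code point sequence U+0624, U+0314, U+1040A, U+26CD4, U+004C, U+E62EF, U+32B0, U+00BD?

D8 A4 CC 94 F0 90 90 8A F0 A6 B3 94 4C F3 A6 8B AF E3 8A B0 C2 BD

U+0624: 2-byte form → D8 A4.
U+0314: 2-byte form → CC 94.
U+1040A: 4-byte form → F0 90 90 8A.
U+26CD4: 4-byte form → F0 A6 B3 94.
U+004C: 1-byte form → 4C.
U+E62EF: 4-byte form → F3 A6 8B AF.
U+32B0: 3-byte form → E3 8A B0.
U+00BD: 2-byte form → C2 BD.
Concatenated (22 bytes): D8 A4 CC 94 F0 90 90 8A F0 A6 B3 94 4C F3 A6 8B AF E3 8A B0 C2 BD.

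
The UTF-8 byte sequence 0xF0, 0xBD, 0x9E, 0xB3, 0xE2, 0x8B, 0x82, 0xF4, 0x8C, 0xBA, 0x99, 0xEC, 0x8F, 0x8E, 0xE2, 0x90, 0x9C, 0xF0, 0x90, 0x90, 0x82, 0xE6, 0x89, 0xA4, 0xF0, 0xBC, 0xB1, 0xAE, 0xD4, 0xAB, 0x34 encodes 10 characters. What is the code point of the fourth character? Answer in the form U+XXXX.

Offset 0: leading byte 0xF0 = 11110000 → 4-byte char #1 = F0 BD 9E B3.
Offset 4: leading byte 0xE2 = 11100010 → 3-byte char #2 = E2 8B 82.
Offset 7: leading byte 0xF4 = 11110100 → 4-byte char #3 = F4 8C BA 99.
Offset 11: leading byte 0xEC = 11101100 → 3-byte char #4 = EC 8F 8E.
Leading byte 0xEC = 11101100 matches 1110xxxx → 3-byte sequence.
Byte 1: 0xEC = 11101100, payload 1100 (4 bits).
Byte 2: 0x8F = 10001111 (10xxxxxx ✓), payload 001111.
Byte 3: 0x8E = 10001110 (10xxxxxx ✓), payload 001110.
Concatenate: 1100001111001110 = 0xC3CE (16 bits → U+C3CE).

U+C3CE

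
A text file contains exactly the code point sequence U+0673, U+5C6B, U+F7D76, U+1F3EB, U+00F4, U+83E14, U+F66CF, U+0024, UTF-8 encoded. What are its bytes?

D9 B3 E5 B1 AB F3 B7 B5 B6 F0 9F 8F AB C3 B4 F2 83 B8 94 F3 B6 9B 8F 24

U+0673: 2-byte form → D9 B3.
U+5C6B: 3-byte form → E5 B1 AB.
U+F7D76: 4-byte form → F3 B7 B5 B6.
U+1F3EB: 4-byte form → F0 9F 8F AB.
U+00F4: 2-byte form → C3 B4.
U+83E14: 4-byte form → F2 83 B8 94.
U+F66CF: 4-byte form → F3 B6 9B 8F.
U+0024: 1-byte form → 24.
Concatenated (24 bytes): D9 B3 E5 B1 AB F3 B7 B5 B6 F0 9F 8F AB C3 B4 F2 83 B8 94 F3 B6 9B 8F 24.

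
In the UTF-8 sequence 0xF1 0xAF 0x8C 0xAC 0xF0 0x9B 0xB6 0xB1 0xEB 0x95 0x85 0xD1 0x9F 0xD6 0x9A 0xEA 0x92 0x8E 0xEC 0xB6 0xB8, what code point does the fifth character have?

Offset 0: leading byte 0xF1 = 11110001 → 4-byte char #1 = F1 AF 8C AC.
Offset 4: leading byte 0xF0 = 11110000 → 4-byte char #2 = F0 9B B6 B1.
Offset 8: leading byte 0xEB = 11101011 → 3-byte char #3 = EB 95 85.
Offset 11: leading byte 0xD1 = 11010001 → 2-byte char #4 = D1 9F.
Offset 13: leading byte 0xD6 = 11010110 → 2-byte char #5 = D6 9A.
Leading byte 0xD6 = 11010110 matches 110xxxxx → 2-byte sequence.
Byte 1: 0xD6 = 11010110, payload 10110 (5 bits).
Byte 2: 0x9A = 10011010 (10xxxxxx ✓), payload 011010.
Concatenate: 10110011010 = 0x59A (11 bits → U+059A).

U+059A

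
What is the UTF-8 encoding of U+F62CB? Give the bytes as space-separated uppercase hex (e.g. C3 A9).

U+F62CB = 0xF62CB = 1008331 decimal. In range U+10000–U+10FFFF → 4-byte form: 11110xxx 10xxxxxx 10xxxxxx 10xxxxxx.
Binary (21 bits): 011110110001011001011.
Split 3+6+6+6: 011 | 110110 | 001011 | 001011.
Byte 1: 11110011 = 0xF3.
Byte 2: 10110110 = 0xB6.
Byte 3: 10001011 = 0x8B.
Byte 4: 10001011 = 0x8B.

F3 B6 8B 8B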